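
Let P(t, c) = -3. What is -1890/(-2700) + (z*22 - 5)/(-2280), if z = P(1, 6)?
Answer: 1667/2280 ≈ 0.73114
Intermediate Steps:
z = -3
-1890/(-2700) + (z*22 - 5)/(-2280) = -1890/(-2700) + (-3*22 - 5)/(-2280) = -1890*(-1/2700) + (-66 - 5)*(-1/2280) = 7/10 - 71*(-1/2280) = 7/10 + 71/2280 = 1667/2280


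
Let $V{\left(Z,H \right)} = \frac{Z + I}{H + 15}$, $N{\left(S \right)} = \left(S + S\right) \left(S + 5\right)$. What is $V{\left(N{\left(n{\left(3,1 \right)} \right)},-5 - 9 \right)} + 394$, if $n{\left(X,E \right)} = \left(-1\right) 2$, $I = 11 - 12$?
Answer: $381$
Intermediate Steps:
$I = -1$ ($I = 11 - 12 = -1$)
$n{\left(X,E \right)} = -2$
$N{\left(S \right)} = 2 S \left(5 + S\right)$
$V{\left(Z,H \right)} = \frac{-1 + Z}{15 + H}$ ($V{\left(Z,H \right)} = \frac{Z - 1}{H + 15} = \frac{-1 + Z}{15 + H}$)
$V{\left(N{\left(n{\left(3,1 \right)} \right)},-5 - 9 \right)} + 394 = \frac{-1 + 2 \left(-2\right) \left(5 - 2\right)}{15 - 14} + 394 = \frac{-1 + 2 \left(-2\right) 3}{15 - 14} + 394 = \frac{-1 - 12}{15 - 14} + 394 = 1^{-1} \left(-13\right) + 394 = 1 \left(-13\right) + 394 = -13 + 394 = 381$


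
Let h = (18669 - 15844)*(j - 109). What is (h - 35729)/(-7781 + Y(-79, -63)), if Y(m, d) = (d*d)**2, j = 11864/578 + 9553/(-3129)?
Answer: -266123621699/14238067115580 ≈ -0.018691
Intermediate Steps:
j = 15800411/904281 (j = 11864*(1/578) + 9553*(-1/3129) = 5932/289 - 9553/3129 = 15800411/904281 ≈ 17.473)
Y(m, d) = d**4 (Y(m, d) = (d**2)**2 = d**4)
h = -233814565850/904281 (h = (18669 - 15844)*(15800411/904281 - 109) = 2825*(-82766218/904281) = -233814565850/904281 ≈ -2.5856e+5)
(h - 35729)/(-7781 + Y(-79, -63)) = (-233814565850/904281 - 35729)/(-7781 + (-63)**4) = -266123621699/(904281*(-7781 + 15752961)) = -266123621699/904281/15745180 = -266123621699/904281*1/15745180 = -266123621699/14238067115580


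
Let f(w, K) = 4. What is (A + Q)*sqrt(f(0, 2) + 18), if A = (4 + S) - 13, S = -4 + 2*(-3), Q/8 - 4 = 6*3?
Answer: 157*sqrt(22) ≈ 736.40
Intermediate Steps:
Q = 176 (Q = 32 + 8*(6*3) = 32 + 8*18 = 32 + 144 = 176)
S = -10 (S = -4 - 6 = -10)
A = -19 (A = (4 - 10) - 13 = -6 - 13 = -19)
(A + Q)*sqrt(f(0, 2) + 18) = (-19 + 176)*sqrt(4 + 18) = 157*sqrt(22)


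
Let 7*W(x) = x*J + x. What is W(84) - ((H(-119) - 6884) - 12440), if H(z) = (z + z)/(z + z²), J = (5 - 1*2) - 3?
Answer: 1140825/59 ≈ 19336.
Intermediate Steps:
J = 0 (J = (5 - 2) - 3 = 3 - 3 = 0)
H(z) = 2*z/(z + z²) (H(z) = (2*z)/(z + z²) = 2*z/(z + z²))
W(x) = x/7 (W(x) = (x*0 + x)/7 = (0 + x)/7 = x/7)
W(84) - ((H(-119) - 6884) - 12440) = (⅐)*84 - ((2/(1 - 119) - 6884) - 12440) = 12 - ((2/(-118) - 6884) - 12440) = 12 - ((2*(-1/118) - 6884) - 12440) = 12 - ((-1/59 - 6884) - 12440) = 12 - (-406157/59 - 12440) = 12 - 1*(-1140117/59) = 12 + 1140117/59 = 1140825/59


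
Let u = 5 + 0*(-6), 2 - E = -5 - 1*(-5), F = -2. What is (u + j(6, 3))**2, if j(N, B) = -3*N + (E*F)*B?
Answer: 625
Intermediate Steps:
E = 2 (E = 2 - (-5 - 1*(-5)) = 2 - (-5 + 5) = 2 - 1*0 = 2 + 0 = 2)
u = 5 (u = 5 + 0 = 5)
j(N, B) = -4*B - 3*N (j(N, B) = -3*N + (2*(-2))*B = -3*N - 4*B = -4*B - 3*N)
(u + j(6, 3))**2 = (5 + (-4*3 - 3*6))**2 = (5 + (-12 - 18))**2 = (5 - 30)**2 = (-25)**2 = 625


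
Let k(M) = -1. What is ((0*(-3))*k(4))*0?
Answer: 0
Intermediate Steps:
((0*(-3))*k(4))*0 = ((0*(-3))*(-1))*0 = (0*(-1))*0 = 0*0 = 0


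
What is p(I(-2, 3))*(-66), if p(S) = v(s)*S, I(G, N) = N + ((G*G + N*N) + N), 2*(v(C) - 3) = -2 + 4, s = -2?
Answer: -5016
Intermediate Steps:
v(C) = 4 (v(C) = 3 + (-2 + 4)/2 = 3 + (1/2)*2 = 3 + 1 = 4)
I(G, N) = G**2 + N**2 + 2*N (I(G, N) = N + ((G**2 + N**2) + N) = N + (N + G**2 + N**2) = G**2 + N**2 + 2*N)
p(S) = 4*S
p(I(-2, 3))*(-66) = (4*((-2)**2 + 3**2 + 2*3))*(-66) = (4*(4 + 9 + 6))*(-66) = (4*19)*(-66) = 76*(-66) = -5016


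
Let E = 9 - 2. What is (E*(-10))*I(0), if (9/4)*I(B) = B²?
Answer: 0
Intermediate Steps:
I(B) = 4*B²/9
E = 7
(E*(-10))*I(0) = (7*(-10))*((4/9)*0²) = -280*0/9 = -70*0 = 0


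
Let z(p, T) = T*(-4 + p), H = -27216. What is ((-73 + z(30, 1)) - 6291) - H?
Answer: 20878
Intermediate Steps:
((-73 + z(30, 1)) - 6291) - H = ((-73 + 1*(-4 + 30)) - 6291) - 1*(-27216) = ((-73 + 1*26) - 6291) + 27216 = ((-73 + 26) - 6291) + 27216 = (-47 - 6291) + 27216 = -6338 + 27216 = 20878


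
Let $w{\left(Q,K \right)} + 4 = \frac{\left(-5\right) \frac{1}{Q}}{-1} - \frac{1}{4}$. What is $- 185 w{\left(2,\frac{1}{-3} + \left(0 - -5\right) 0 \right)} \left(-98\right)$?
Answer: $- \frac{63455}{2} \approx -31728.0$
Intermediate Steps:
$w{\left(Q,K \right)} = - \frac{17}{4} + \frac{5}{Q}$ ($w{\left(Q,K \right)} = -4 + \left(\frac{\left(-5\right) \frac{1}{Q}}{-1} - \frac{1}{4}\right) = -4 + \left(- \frac{5}{Q} \left(-1\right) - \frac{1}{4}\right) = -4 - \left(\frac{1}{4} - \frac{5}{Q}\right) = - \frac{17}{4} + \frac{5}{Q}$)
$- 185 w{\left(2,\frac{1}{-3} + \left(0 - -5\right) 0 \right)} \left(-98\right) = - 185 \left(- \frac{17}{4} + \frac{5}{2}\right) \left(-98\right) = \left(-185\right) \left(- \frac{7}{4}\right) \left(-98\right) = \frac{1295}{4} \left(-98\right) = - \frac{63455}{2}$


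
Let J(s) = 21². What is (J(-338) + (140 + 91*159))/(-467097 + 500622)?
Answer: 602/1341 ≈ 0.44892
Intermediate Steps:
J(s) = 441
(J(-338) + (140 + 91*159))/(-467097 + 500622) = (441 + (140 + 91*159))/(-467097 + 500622) = (441 + (140 + 14469))/33525 = (441 + 14609)*(1/33525) = 15050*(1/33525) = 602/1341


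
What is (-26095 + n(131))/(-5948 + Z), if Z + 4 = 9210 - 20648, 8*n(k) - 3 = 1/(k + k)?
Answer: 54694333/36449440 ≈ 1.5006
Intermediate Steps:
n(k) = 3/8 + 1/(16*k) (n(k) = 3/8 + 1/(8*(k + k)) = 3/8 + 1/(8*((2*k))) = 3/8 + (1/(2*k))/8 = 3/8 + 1/(16*k))
Z = -11442 (Z = -4 + (9210 - 20648) = -4 - 11438 = -11442)
(-26095 + n(131))/(-5948 + Z) = (-26095 + (1/16)*(1 + 6*131)/131)/(-5948 - 11442) = (-26095 + (1/16)*(1/131)*(1 + 786))/(-17390) = (-26095 + (1/16)*(1/131)*787)*(-1/17390) = (-26095 + 787/2096)*(-1/17390) = -54694333/2096*(-1/17390) = 54694333/36449440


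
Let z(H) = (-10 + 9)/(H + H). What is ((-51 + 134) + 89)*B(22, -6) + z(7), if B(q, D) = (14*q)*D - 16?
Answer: -4488513/14 ≈ -3.2061e+5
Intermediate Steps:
B(q, D) = -16 + 14*D*q (B(q, D) = 14*D*q - 16 = -16 + 14*D*q)
z(H) = -1/(2*H)
((-51 + 134) + 89)*B(22, -6) + z(7) = ((-51 + 134) + 89)*(-16 + 14*(-6)*22) - ½/7 = (83 + 89)*(-16 - 1848) - ½*⅐ = 172*(-1864) - 1/14 = -320608 - 1/14 = -4488513/14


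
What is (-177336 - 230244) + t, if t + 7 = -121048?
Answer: -528635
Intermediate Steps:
t = -121055 (t = -7 - 121048 = -121055)
(-177336 - 230244) + t = (-177336 - 230244) - 121055 = -407580 - 121055 = -528635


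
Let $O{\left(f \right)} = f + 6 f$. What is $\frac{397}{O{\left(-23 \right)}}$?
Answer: $- \frac{397}{161} \approx -2.4658$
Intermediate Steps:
$O{\left(f \right)} = 7 f$
$\frac{397}{O{\left(-23 \right)}} = \frac{397}{7 \left(-23\right)} = \frac{397}{-161} = 397 \left(- \frac{1}{161}\right) = - \frac{397}{161}$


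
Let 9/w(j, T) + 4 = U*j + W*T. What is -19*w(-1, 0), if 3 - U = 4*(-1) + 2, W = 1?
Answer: 19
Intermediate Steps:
U = 5 (U = 3 - (4*(-1) + 2) = 3 - (-4 + 2) = 3 - 1*(-2) = 3 + 2 = 5)
w(j, T) = 9/(-4 + T + 5*j) (w(j, T) = 9/(-4 + (5*j + 1*T)) = 9/(-4 + (5*j + T)) = 9/(-4 + (T + 5*j)) = 9/(-4 + T + 5*j))
-19*w(-1, 0) = -171/(-4 + 0 + 5*(-1)) = -171/(-4 + 0 - 5) = -171/(-9) = -171*(-1)/9 = -19*(-1) = 19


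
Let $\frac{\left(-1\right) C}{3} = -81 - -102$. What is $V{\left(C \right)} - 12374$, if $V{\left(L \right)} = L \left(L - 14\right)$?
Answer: $-7523$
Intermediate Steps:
$C = -63$ ($C = - 3 \left(-81 - -102\right) = - 3 \left(-81 + 102\right) = \left(-3\right) 21 = -63$)
$V{\left(L \right)} = L \left(-14 + L\right)$
$V{\left(C \right)} - 12374 = - 63 \left(-14 - 63\right) - 12374 = \left(-63\right) \left(-77\right) - 12374 = 4851 - 12374 = -7523$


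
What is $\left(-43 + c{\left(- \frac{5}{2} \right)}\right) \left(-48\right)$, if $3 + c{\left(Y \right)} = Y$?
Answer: $2328$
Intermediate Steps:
$c{\left(Y \right)} = -3 + Y$
$\left(-43 + c{\left(- \frac{5}{2} \right)}\right) \left(-48\right) = \left(-43 - \left(3 + \frac{5}{2}\right)\right) \left(-48\right) = \left(-43 - \frac{11}{2}\right) \left(-48\right) = \left(- \frac{97}{2}\right) \left(-48\right) = 2328$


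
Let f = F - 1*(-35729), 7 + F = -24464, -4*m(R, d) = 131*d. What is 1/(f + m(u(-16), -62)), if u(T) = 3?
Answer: 2/26577 ≈ 7.5253e-5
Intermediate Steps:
m(R, d) = -131*d/4
F = -24471 (F = -7 - 24464 = -24471)
f = 11258 (f = -24471 - 1*(-35729) = -24471 + 35729 = 11258)
1/(f + m(u(-16), -62)) = 1/(11258 - 131/4*(-62)) = 1/(11258 + 4061/2) = 1/(26577/2) = 2/26577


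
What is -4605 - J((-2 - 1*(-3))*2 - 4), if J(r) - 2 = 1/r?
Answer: -9213/2 ≈ -4606.5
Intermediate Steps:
J(r) = 2 + 1/r
-4605 - J((-2 - 1*(-3))*2 - 4) = -4605 - (2 + 1/((-2 - 1*(-3))*2 - 4)) = -4605 - (2 + 1/((-2 + 3)*2 - 4)) = -4605 - (2 + 1/(1*2 - 4)) = -4605 - (2 + 1/(2 - 4)) = -4605 - (2 + 1/(-2)) = -4605 - (2 - ½) = -4605 - 1*3/2 = -4605 - 3/2 = -9213/2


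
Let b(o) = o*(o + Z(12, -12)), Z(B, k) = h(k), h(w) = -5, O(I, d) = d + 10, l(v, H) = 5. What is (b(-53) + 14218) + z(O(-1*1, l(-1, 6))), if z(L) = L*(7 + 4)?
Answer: 17457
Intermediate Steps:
O(I, d) = 10 + d
Z(B, k) = -5
b(o) = o*(-5 + o) (b(o) = o*(o - 5) = o*(-5 + o))
z(L) = 11*L (z(L) = L*11 = 11*L)
(b(-53) + 14218) + z(O(-1*1, l(-1, 6))) = (-53*(-5 - 53) + 14218) + 11*(10 + 5) = (-53*(-58) + 14218) + 11*15 = (3074 + 14218) + 165 = 17292 + 165 = 17457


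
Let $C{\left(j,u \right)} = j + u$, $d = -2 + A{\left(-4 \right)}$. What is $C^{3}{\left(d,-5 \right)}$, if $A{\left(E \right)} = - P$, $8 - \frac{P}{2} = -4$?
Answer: $-29791$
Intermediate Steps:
$P = 24$ ($P = 16 - -8 = 16 + 8 = 24$)
$A{\left(E \right)} = -24$ ($A{\left(E \right)} = \left(-1\right) 24 = -24$)
$d = -26$ ($d = -2 - 24 = -26$)
$C^{3}{\left(d,-5 \right)} = \left(-26 - 5\right)^{3} = \left(-31\right)^{3} = -29791$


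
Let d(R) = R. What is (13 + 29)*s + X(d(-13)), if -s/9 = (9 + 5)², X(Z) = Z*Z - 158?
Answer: -74077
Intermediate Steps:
X(Z) = -158 + Z² (X(Z) = Z² - 158 = -158 + Z²)
s = -1764 (s = -9*(9 + 5)² = -9*14² = -9*196 = -1764)
(13 + 29)*s + X(d(-13)) = (13 + 29)*(-1764) + (-158 + (-13)²) = 42*(-1764) + (-158 + 169) = -74088 + 11 = -74077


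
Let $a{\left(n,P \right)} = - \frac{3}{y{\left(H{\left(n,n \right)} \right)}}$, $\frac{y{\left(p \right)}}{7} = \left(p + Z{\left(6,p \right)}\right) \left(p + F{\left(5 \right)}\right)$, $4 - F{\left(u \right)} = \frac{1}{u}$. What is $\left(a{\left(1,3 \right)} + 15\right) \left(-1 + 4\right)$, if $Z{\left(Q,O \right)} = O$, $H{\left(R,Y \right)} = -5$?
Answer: $\frac{1257}{28} \approx 44.893$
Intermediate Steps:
$F{\left(u \right)} = 4 - \frac{1}{u}$
$y{\left(p \right)} = 14 p \left(\frac{19}{5} + p\right)$ ($y{\left(p \right)} = 7 \left(p + p\right) \left(p + \left(4 - \frac{1}{5}\right)\right) = 7 \cdot 2 p \left(p + \left(4 - \frac{1}{5}\right)\right) = 7 \cdot 2 p \left(p + \frac{19}{5}\right) = 7 \cdot 2 p \left(\frac{19}{5} + p\right) = 14 p \left(\frac{19}{5} + p\right)$)
$a{\left(n,P \right)} = - \frac{1}{28}$ ($a{\left(n,P \right)} = - \frac{3}{\frac{14}{5} \left(-5\right) \left(19 + 5 \left(-5\right)\right)} = - \frac{3}{\frac{14}{5} \left(-5\right) \left(19 - 25\right)} = - \frac{3}{\frac{14}{5} \left(-5\right) \left(-6\right)} = - \frac{3}{84} = \left(-3\right) \frac{1}{84} = - \frac{1}{28}$)
$\left(a{\left(1,3 \right)} + 15\right) \left(-1 + 4\right) = \left(- \frac{1}{28} + 15\right) \left(-1 + 4\right) = \frac{419}{28} \cdot 3 = \frac{1257}{28}$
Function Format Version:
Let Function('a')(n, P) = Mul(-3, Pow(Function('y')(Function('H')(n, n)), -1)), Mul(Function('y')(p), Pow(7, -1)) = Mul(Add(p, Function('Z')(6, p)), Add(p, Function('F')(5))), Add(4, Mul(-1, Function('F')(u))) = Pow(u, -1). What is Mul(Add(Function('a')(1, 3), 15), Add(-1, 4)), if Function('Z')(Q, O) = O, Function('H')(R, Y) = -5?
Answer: Rational(1257, 28) ≈ 44.893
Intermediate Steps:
Function('F')(u) = Add(4, Mul(-1, Pow(u, -1)))
Function('y')(p) = Mul(14, p, Add(Rational(19, 5), p)) (Function('y')(p) = Mul(7, Mul(Add(p, p), Add(p, Add(4, Mul(-1, Pow(5, -1)))))) = Mul(7, Mul(Mul(2, p), Add(p, Add(4, Mul(-1, Rational(1, 5)))))) = Mul(7, Mul(Mul(2, p), Add(p, Add(4, Rational(-1, 5))))) = Mul(7, Mul(Mul(2, p), Add(p, Rational(19, 5)))) = Mul(7, Mul(Mul(2, p), Add(Rational(19, 5), p))) = Mul(7, Mul(2, p, Add(Rational(19, 5), p))) = Mul(14, p, Add(Rational(19, 5), p)))
Function('a')(n, P) = Rational(-1, 28) (Function('a')(n, P) = Mul(-3, Pow(Mul(Rational(14, 5), -5, Add(19, Mul(5, -5))), -1)) = Mul(-3, Pow(Mul(Rational(14, 5), -5, Add(19, -25)), -1)) = Mul(-3, Pow(Mul(Rational(14, 5), -5, -6), -1)) = Mul(-3, Pow(84, -1)) = Mul(-3, Rational(1, 84)) = Rational(-1, 28))
Mul(Add(Function('a')(1, 3), 15), Add(-1, 4)) = Mul(Add(Rational(-1, 28), 15), Add(-1, 4)) = Mul(Rational(419, 28), 3) = Rational(1257, 28)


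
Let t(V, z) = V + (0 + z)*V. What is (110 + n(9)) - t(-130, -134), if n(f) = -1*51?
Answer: -17231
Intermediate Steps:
n(f) = -51
t(V, z) = V + V*z (t(V, z) = V + z*V = V + V*z)
(110 + n(9)) - t(-130, -134) = (110 - 51) - (-130)*(1 - 134) = 59 - (-130)*(-133) = 59 - 1*17290 = 59 - 17290 = -17231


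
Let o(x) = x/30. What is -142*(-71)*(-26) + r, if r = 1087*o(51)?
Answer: -2602841/10 ≈ -2.6028e+5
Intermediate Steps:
o(x) = x/30 (o(x) = x*(1/30) = x/30)
r = 18479/10 (r = 1087*((1/30)*51) = 1087*(17/10) = 18479/10 ≈ 1847.9)
-142*(-71)*(-26) + r = -142*(-71)*(-26) + 18479/10 = 10082*(-26) + 18479/10 = -262132 + 18479/10 = -2602841/10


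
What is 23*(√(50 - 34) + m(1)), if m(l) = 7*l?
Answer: 253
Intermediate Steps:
23*(√(50 - 34) + m(1)) = 23*(√(50 - 34) + 7*1) = 23*(√16 + 7) = 23*(4 + 7) = 23*11 = 253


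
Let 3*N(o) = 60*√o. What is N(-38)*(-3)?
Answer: -60*I*√38 ≈ -369.86*I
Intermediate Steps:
N(o) = 20*√o (N(o) = (60*√o)/3 = 20*√o)
N(-38)*(-3) = (20*√(-38))*(-3) = (20*(I*√38))*(-3) = (20*I*√38)*(-3) = -60*I*√38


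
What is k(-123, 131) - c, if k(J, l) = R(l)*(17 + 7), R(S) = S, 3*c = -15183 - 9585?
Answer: 11400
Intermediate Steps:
c = -8256 (c = (-15183 - 9585)/3 = (⅓)*(-24768) = -8256)
k(J, l) = 24*l (k(J, l) = l*(17 + 7) = l*24 = 24*l)
k(-123, 131) - c = 24*131 - 1*(-8256) = 3144 + 8256 = 11400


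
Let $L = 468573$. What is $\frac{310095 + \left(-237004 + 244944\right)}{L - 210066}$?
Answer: $\frac{318035}{258507} \approx 1.2303$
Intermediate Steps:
$\frac{310095 + \left(-237004 + 244944\right)}{L - 210066} = \frac{310095 + \left(-237004 + 244944\right)}{468573 - 210066} = \frac{310095 + 7940}{258507} = 318035 \cdot \frac{1}{258507} = \frac{318035}{258507}$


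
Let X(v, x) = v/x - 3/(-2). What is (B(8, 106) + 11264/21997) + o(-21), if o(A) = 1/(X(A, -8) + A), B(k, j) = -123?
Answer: -363915521/2969595 ≈ -122.55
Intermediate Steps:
X(v, x) = 3/2 + v/x (X(v, x) = v/x - 3*(-½) = v/x + 3/2 = 3/2 + v/x)
o(A) = 1/(3/2 + 7*A/8) (o(A) = 1/((3/2 + A/(-8)) + A) = 1/((3/2 + A*(-⅛)) + A) = 1/((3/2 - A/8) + A) = 1/(3/2 + 7*A/8))
(B(8, 106) + 11264/21997) + o(-21) = (-123 + 11264/21997) + 8/(12 + 7*(-21)) = (-123 + 11264*(1/21997)) + 8/(12 - 147) = (-123 + 11264/21997) + 8/(-135) = -2694367/21997 + 8*(-1/135) = -2694367/21997 - 8/135 = -363915521/2969595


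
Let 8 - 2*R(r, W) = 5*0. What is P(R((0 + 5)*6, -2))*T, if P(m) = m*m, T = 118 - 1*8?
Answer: 1760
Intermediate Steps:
R(r, W) = 4 (R(r, W) = 4 - 5*0/2 = 4 - ½*0 = 4 + 0 = 4)
T = 110 (T = 118 - 8 = 110)
P(m) = m²
P(R((0 + 5)*6, -2))*T = 4²*110 = 16*110 = 1760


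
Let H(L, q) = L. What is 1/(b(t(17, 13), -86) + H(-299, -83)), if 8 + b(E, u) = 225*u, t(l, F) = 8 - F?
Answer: -1/19657 ≈ -5.0872e-5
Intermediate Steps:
b(E, u) = -8 + 225*u
1/(b(t(17, 13), -86) + H(-299, -83)) = 1/((-8 + 225*(-86)) - 299) = 1/((-8 - 19350) - 299) = 1/(-19358 - 299) = 1/(-19657) = -1/19657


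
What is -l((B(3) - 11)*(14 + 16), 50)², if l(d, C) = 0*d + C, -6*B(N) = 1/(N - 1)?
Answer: -2500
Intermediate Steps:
B(N) = -1/(6*(-1 + N)) (B(N) = -1/(6*(N - 1)) = -1/(6*(-1 + N)))
l(d, C) = C (l(d, C) = 0 + C = C)
-l((B(3) - 11)*(14 + 16), 50)² = -1*50² = -1*2500 = -2500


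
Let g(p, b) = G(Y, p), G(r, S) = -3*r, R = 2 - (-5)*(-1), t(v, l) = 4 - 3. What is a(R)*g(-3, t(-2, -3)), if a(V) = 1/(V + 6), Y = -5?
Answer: 5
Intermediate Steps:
t(v, l) = 1
R = -3 (R = 2 - 1*5 = 2 - 5 = -3)
g(p, b) = 15 (g(p, b) = -3*(-5) = 15)
a(V) = 1/(6 + V)
a(R)*g(-3, t(-2, -3)) = 15/(6 - 3) = 15/3 = (⅓)*15 = 5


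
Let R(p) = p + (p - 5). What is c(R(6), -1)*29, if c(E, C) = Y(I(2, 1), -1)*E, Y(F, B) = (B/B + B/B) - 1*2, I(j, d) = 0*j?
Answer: 0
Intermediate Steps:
I(j, d) = 0
Y(F, B) = 0 (Y(F, B) = (1 + 1) - 2 = 2 - 2 = 0)
R(p) = -5 + 2*p (R(p) = p + (-5 + p) = -5 + 2*p)
c(E, C) = 0 (c(E, C) = 0*E = 0)
c(R(6), -1)*29 = 0*29 = 0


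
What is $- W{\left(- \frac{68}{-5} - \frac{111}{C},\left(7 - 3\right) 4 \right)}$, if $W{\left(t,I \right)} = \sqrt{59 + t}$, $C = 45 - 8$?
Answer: $- \frac{2 \sqrt{435}}{5} \approx -8.3427$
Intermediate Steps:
$C = 37$
$- W{\left(- \frac{68}{-5} - \frac{111}{C},\left(7 - 3\right) 4 \right)} = - \sqrt{59 - \left(3 - \frac{68}{5}\right)} = - \sqrt{59 - - \frac{53}{5}} = - \sqrt{59 + \left(\frac{68}{5} - 3\right)} = - \sqrt{59 + \frac{53}{5}} = - \sqrt{\frac{348}{5}} = - \frac{2 \sqrt{435}}{5}$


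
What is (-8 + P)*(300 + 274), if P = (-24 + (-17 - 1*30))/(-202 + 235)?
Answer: -192290/33 ≈ -5827.0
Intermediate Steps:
P = -71/33 (P = (-24 + (-17 - 30))/33 = (-24 - 47)*(1/33) = -71*1/33 = -71/33 ≈ -2.1515)
(-8 + P)*(300 + 274) = (-8 - 71/33)*(300 + 274) = -335/33*574 = -192290/33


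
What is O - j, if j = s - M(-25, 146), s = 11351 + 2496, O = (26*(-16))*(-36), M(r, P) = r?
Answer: 1104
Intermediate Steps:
O = 14976 (O = -416*(-36) = 14976)
s = 13847
j = 13872 (j = 13847 - 1*(-25) = 13847 + 25 = 13872)
O - j = 14976 - 1*13872 = 14976 - 13872 = 1104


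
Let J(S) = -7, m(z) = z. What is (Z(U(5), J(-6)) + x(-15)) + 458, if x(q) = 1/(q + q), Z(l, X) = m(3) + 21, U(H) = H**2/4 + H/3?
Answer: 14459/30 ≈ 481.97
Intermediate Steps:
U(H) = H/3 + H**2/4 (U(H) = H**2*(1/4) + H*(1/3) = H**2/4 + H/3 = H/3 + H**2/4)
Z(l, X) = 24 (Z(l, X) = 3 + 21 = 24)
x(q) = 1/(2*q)
(Z(U(5), J(-6)) + x(-15)) + 458 = (24 + (1/2)/(-15)) + 458 = (24 + (1/2)*(-1/15)) + 458 = (24 - 1/30) + 458 = 719/30 + 458 = 14459/30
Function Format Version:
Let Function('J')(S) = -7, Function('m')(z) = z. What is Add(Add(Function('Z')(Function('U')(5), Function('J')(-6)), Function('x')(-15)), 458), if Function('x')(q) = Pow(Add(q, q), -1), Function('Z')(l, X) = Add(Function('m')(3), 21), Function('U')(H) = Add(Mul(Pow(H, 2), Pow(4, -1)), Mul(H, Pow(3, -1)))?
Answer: Rational(14459, 30) ≈ 481.97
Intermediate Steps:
Function('U')(H) = Add(Mul(Rational(1, 3), H), Mul(Rational(1, 4), Pow(H, 2))) (Function('U')(H) = Add(Mul(Pow(H, 2), Rational(1, 4)), Mul(H, Rational(1, 3))) = Add(Mul(Rational(1, 4), Pow(H, 2)), Mul(Rational(1, 3), H)) = Add(Mul(Rational(1, 3), H), Mul(Rational(1, 4), Pow(H, 2))))
Function('Z')(l, X) = 24 (Function('Z')(l, X) = Add(3, 21) = 24)
Function('x')(q) = Mul(Rational(1, 2), Pow(q, -1)) (Function('x')(q) = Pow(Mul(2, q), -1) = Mul(Rational(1, 2), Pow(q, -1)))
Add(Add(Function('Z')(Function('U')(5), Function('J')(-6)), Function('x')(-15)), 458) = Add(Add(24, Mul(Rational(1, 2), Pow(-15, -1))), 458) = Add(Add(24, Mul(Rational(1, 2), Rational(-1, 15))), 458) = Add(Add(24, Rational(-1, 30)), 458) = Add(Rational(719, 30), 458) = Rational(14459, 30)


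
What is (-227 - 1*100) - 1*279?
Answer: -606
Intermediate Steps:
(-227 - 1*100) - 1*279 = (-227 - 100) - 279 = -327 - 279 = -606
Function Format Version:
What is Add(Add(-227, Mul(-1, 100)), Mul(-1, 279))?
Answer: -606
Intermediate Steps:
Add(Add(-227, Mul(-1, 100)), Mul(-1, 279)) = Add(Add(-227, -100), -279) = Add(-327, -279) = -606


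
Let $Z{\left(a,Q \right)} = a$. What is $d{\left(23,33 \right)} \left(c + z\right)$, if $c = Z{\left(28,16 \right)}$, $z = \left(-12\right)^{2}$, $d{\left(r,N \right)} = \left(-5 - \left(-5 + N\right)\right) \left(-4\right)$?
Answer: $22704$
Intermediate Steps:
$d{\left(r,N \right)} = 4 N$ ($d{\left(r,N \right)} = - N \left(-4\right) = 4 N$)
$z = 144$
$c = 28$
$d{\left(23,33 \right)} \left(c + z\right) = 4 \cdot 33 \left(28 + 144\right) = 132 \cdot 172 = 22704$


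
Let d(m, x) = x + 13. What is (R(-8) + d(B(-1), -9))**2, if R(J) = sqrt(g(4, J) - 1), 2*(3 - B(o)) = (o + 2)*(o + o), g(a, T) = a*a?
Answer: (4 + sqrt(15))**2 ≈ 61.984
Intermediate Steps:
g(a, T) = a**2
B(o) = 3 - o*(2 + o) (B(o) = 3 - (o + 2)*(o + o)/2 = 3 - (2 + o)*2*o/2 = 3 - o*(2 + o))
d(m, x) = 13 + x
R(J) = sqrt(15) (R(J) = sqrt(4**2 - 1) = sqrt(16 - 1) = sqrt(15))
(R(-8) + d(B(-1), -9))**2 = (sqrt(15) + (13 - 9))**2 = (sqrt(15) + 4)**2 = (4 + sqrt(15))**2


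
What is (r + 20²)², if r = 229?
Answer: 395641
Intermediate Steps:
(r + 20²)² = (229 + 20²)² = (229 + 400)² = 629² = 395641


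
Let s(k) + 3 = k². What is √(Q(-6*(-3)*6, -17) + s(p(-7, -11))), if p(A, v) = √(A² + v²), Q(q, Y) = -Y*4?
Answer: √235 ≈ 15.330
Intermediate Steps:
Q(q, Y) = -4*Y
s(k) = -3 + k²
√(Q(-6*(-3)*6, -17) + s(p(-7, -11))) = √(-4*(-17) + (-3 + (√((-7)² + (-11)²))²)) = √(68 + (-3 + (√(49 + 121))²)) = √(68 + (-3 + (√170)²)) = √(68 + (-3 + 170)) = √(68 + 167) = √235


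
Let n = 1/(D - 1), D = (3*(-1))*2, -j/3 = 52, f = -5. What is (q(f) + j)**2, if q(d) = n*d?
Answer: 1181569/49 ≈ 24114.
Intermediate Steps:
j = -156 (j = -3*52 = -156)
D = -6 (D = -3*2 = -6)
n = -1/7 (n = 1/(-6 - 1) = 1/(-7) = -1/7 ≈ -0.14286)
q(d) = -d/7
(q(f) + j)**2 = (-1/7*(-5) - 156)**2 = (5/7 - 156)**2 = (-1087/7)**2 = 1181569/49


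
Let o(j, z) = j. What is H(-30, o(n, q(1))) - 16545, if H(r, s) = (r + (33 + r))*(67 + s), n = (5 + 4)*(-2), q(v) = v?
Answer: -17868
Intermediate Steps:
n = -18 (n = 9*(-2) = -18)
H(r, s) = (33 + 2*r)*(67 + s)
H(-30, o(n, q(1))) - 16545 = (2211 + 33*(-18) + 134*(-30) + 2*(-30)*(-18)) - 16545 = (2211 - 594 - 4020 + 1080) - 16545 = -1323 - 16545 = -17868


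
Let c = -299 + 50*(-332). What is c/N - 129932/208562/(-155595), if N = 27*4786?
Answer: -2769576327847/21178836028710 ≈ -0.13077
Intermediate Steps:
N = 129222
c = -16899 (c = -299 - 16600 = -16899)
c/N - 129932/208562/(-155595) = -16899/129222 - 129932/208562/(-155595) = -16899*1/129222 - 129932/208562*(-1/155595) = -5633/43074 - 1*64966/104281*(-1/155595) = -5633/43074 - 64966/104281*(-1/155595) = -5633/43074 + 5906/1475054745 = -2769576327847/21178836028710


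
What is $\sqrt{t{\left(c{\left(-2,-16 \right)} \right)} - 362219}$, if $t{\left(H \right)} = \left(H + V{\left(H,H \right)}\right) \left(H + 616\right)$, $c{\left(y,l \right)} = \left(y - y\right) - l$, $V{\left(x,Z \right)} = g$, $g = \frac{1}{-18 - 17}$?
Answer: $\frac{i \sqrt{431353195}}{35} \approx 593.4 i$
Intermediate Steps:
$g = - \frac{1}{35}$ ($g = \frac{1}{-35} = - \frac{1}{35} \approx -0.028571$)
$V{\left(x,Z \right)} = - \frac{1}{35}$
$c{\left(y,l \right)} = - l$ ($c{\left(y,l \right)} = 0 - l = - l$)
$t{\left(H \right)} = \left(616 + H\right) \left(- \frac{1}{35} + H\right)$ ($t{\left(H \right)} = \left(H - \frac{1}{35}\right) \left(H + 616\right) = \left(- \frac{1}{35} + H\right) \left(616 + H\right) = \left(616 + H\right) \left(- \frac{1}{35} + H\right)$)
$\sqrt{t{\left(c{\left(-2,-16 \right)} \right)} - 362219} = \sqrt{\left(- \frac{88}{5} + \left(\left(-1\right) \left(-16\right)\right)^{2} + \frac{21559 \left(\left(-1\right) \left(-16\right)\right)}{35}\right) - 362219} = \sqrt{\left(- \frac{88}{5} + 16^{2} + \frac{21559}{35} \cdot 16\right) - 362219} = \sqrt{\left(- \frac{88}{5} + 256 + \frac{344944}{35}\right) - 362219} = \sqrt{\frac{353288}{35} - 362219} = \sqrt{- \frac{12324377}{35}} = \frac{i \sqrt{431353195}}{35}$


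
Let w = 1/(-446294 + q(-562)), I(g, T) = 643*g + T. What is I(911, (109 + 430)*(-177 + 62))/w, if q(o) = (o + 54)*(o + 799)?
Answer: -296825421720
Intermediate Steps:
q(o) = (54 + o)*(799 + o)
I(g, T) = T + 643*g
w = -1/566690 (w = 1/(-446294 + (43146 + (-562)² + 853*(-562))) = 1/(-446294 + (43146 + 315844 - 479386)) = 1/(-446294 - 120396) = 1/(-566690) = -1/566690 ≈ -1.7646e-6)
I(911, (109 + 430)*(-177 + 62))/w = ((109 + 430)*(-177 + 62) + 643*911)/(-1/566690) = (539*(-115) + 585773)*(-566690) = (-61985 + 585773)*(-566690) = 523788*(-566690) = -296825421720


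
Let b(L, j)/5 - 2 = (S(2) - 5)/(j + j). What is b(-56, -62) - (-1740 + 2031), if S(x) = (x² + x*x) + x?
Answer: -34869/124 ≈ -281.20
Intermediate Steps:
S(x) = x + 2*x² (S(x) = (x² + x²) + x = 2*x² + x = x + 2*x²)
b(L, j) = 10 + 25/(2*j) (b(L, j) = 10 + 5*((2*(1 + 2*2) - 5)/(j + j)) = 10 + 5*((2*(1 + 4) - 5)/((2*j))) = 10 + 5*((2*5 - 5)*(1/(2*j))) = 10 + 5*((10 - 5)*(1/(2*j))) = 10 + 5*(5*(1/(2*j))) = 10 + 5*(5/(2*j)) = 10 + 25/(2*j))
b(-56, -62) - (-1740 + 2031) = (10 + (25/2)/(-62)) - (-1740 + 2031) = (10 + (25/2)*(-1/62)) - 1*291 = (10 - 25/124) - 291 = 1215/124 - 291 = -34869/124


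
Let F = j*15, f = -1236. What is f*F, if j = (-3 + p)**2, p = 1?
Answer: -74160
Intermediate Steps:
j = 4 (j = (-3 + 1)**2 = (-2)**2 = 4)
F = 60 (F = 4*15 = 60)
f*F = -1236*60 = -74160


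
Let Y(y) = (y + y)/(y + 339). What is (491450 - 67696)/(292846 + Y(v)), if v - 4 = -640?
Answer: 20975823/14496089 ≈ 1.4470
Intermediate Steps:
v = -636 (v = 4 - 640 = -636)
Y(y) = 2*y/(339 + y) (Y(y) = (2*y)/(339 + y) = 2*y/(339 + y))
(491450 - 67696)/(292846 + Y(v)) = (491450 - 67696)/(292846 + 2*(-636)/(339 - 636)) = 423754/(292846 + 2*(-636)/(-297)) = 423754/(292846 + 2*(-636)*(-1/297)) = 423754/(292846 + 424/99) = 423754/(28992178/99) = 423754*(99/28992178) = 20975823/14496089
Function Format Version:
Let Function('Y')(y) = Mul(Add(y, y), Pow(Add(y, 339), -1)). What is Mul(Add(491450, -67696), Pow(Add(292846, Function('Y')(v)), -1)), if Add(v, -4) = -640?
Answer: Rational(20975823, 14496089) ≈ 1.4470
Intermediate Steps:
v = -636 (v = Add(4, -640) = -636)
Function('Y')(y) = Mul(2, y, Pow(Add(339, y), -1)) (Function('Y')(y) = Mul(Mul(2, y), Pow(Add(339, y), -1)) = Mul(2, y, Pow(Add(339, y), -1)))
Mul(Add(491450, -67696), Pow(Add(292846, Function('Y')(v)), -1)) = Mul(Add(491450, -67696), Pow(Add(292846, Mul(2, -636, Pow(Add(339, -636), -1))), -1)) = Mul(423754, Pow(Add(292846, Mul(2, -636, Pow(-297, -1))), -1)) = Mul(423754, Pow(Add(292846, Mul(2, -636, Rational(-1, 297))), -1)) = Mul(423754, Pow(Add(292846, Rational(424, 99)), -1)) = Mul(423754, Pow(Rational(28992178, 99), -1)) = Mul(423754, Rational(99, 28992178)) = Rational(20975823, 14496089)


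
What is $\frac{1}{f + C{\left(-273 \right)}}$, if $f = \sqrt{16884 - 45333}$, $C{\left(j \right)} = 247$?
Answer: $\frac{247}{89458} - \frac{3 i \sqrt{3161}}{89458} \approx 0.0027611 - 0.0018854 i$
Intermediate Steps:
$f = 3 i \sqrt{3161}$ ($f = \sqrt{-28449} = 3 i \sqrt{3161} \approx 168.67 i$)
$\frac{1}{f + C{\left(-273 \right)}} = \frac{1}{3 i \sqrt{3161} + 247} = \frac{1}{247 + 3 i \sqrt{3161}}$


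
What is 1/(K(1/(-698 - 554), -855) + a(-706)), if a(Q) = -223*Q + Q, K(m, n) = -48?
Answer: 1/156684 ≈ 6.3823e-6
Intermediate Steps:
a(Q) = -222*Q
1/(K(1/(-698 - 554), -855) + a(-706)) = 1/(-48 - 222*(-706)) = 1/(-48 + 156732) = 1/156684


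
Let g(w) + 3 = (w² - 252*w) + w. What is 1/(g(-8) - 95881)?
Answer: -1/93812 ≈ -1.0660e-5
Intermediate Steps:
g(w) = -3 + w² - 251*w (g(w) = -3 + ((w² - 252*w) + w) = -3 + (w² - 251*w) = -3 + w² - 251*w)
1/(g(-8) - 95881) = 1/((-3 + (-8)² - 251*(-8)) - 95881) = 1/((-3 + 64 + 2008) - 95881) = 1/(2069 - 95881) = 1/(-93812) = -1/93812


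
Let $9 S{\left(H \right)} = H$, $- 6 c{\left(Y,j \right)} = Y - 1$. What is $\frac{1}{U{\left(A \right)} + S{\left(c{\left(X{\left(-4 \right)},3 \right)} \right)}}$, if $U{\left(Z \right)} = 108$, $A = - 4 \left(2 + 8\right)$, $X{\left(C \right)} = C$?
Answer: $\frac{54}{5837} \approx 0.0092513$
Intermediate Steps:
$c{\left(Y,j \right)} = \frac{1}{6} - \frac{Y}{6}$ ($c{\left(Y,j \right)} = - \frac{Y - 1}{6} = - \frac{-1 + Y}{6} = \frac{1}{6} - \frac{Y}{6}$)
$A = -40$ ($A = \left(-4\right) 10 = -40$)
$S{\left(H \right)} = \frac{H}{9}$
$\frac{1}{U{\left(A \right)} + S{\left(c{\left(X{\left(-4 \right)},3 \right)} \right)}} = \frac{1}{108 + \frac{\frac{1}{6} - - \frac{2}{3}}{9}} = \frac{1}{108 + \frac{\frac{1}{6} + \frac{2}{3}}{9}} = \frac{1}{108 + \frac{1}{9} \cdot \frac{5}{6}} = \frac{1}{108 + \frac{5}{54}} = \frac{1}{\frac{5837}{54}} = \frac{54}{5837}$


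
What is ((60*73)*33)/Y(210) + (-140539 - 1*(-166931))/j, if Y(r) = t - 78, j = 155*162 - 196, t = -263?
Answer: -163275904/386167 ≈ -422.81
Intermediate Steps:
j = 24914 (j = 25110 - 196 = 24914)
Y(r) = -341 (Y(r) = -263 - 78 = -341)
((60*73)*33)/Y(210) + (-140539 - 1*(-166931))/j = ((60*73)*33)/(-341) + (-140539 - 1*(-166931))/24914 = (4380*33)*(-1/341) + (-140539 + 166931)*(1/24914) = 144540*(-1/341) + 26392*(1/24914) = -13140/31 + 13196/12457 = -163275904/386167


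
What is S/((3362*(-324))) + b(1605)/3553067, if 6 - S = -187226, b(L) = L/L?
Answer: -83155843907/483789155787 ≈ -0.17188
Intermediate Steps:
b(L) = 1
S = 187232 (S = 6 - 1*(-187226) = 6 + 187226 = 187232)
S/((3362*(-324))) + b(1605)/3553067 = 187232/((3362*(-324))) + 1/3553067 = 187232/(-1089288) + 1*(1/3553067) = 187232*(-1/1089288) + 1/3553067 = -23404/136161 + 1/3553067 = -83155843907/483789155787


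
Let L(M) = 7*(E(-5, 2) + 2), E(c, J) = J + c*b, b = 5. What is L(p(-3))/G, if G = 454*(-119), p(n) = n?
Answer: 21/7718 ≈ 0.0027209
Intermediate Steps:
E(c, J) = J + 5*c (E(c, J) = J + c*5 = J + 5*c)
G = -54026
L(M) = -147 (L(M) = 7*((2 + 5*(-5)) + 2) = 7*((2 - 25) + 2) = 7*(-23 + 2) = 7*(-21) = -147)
L(p(-3))/G = -147/(-54026) = -147*(-1/54026) = 21/7718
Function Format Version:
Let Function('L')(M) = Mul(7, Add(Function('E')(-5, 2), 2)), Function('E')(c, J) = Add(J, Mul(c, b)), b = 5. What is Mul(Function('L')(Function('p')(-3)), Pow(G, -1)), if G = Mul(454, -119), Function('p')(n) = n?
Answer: Rational(21, 7718) ≈ 0.0027209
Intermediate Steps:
Function('E')(c, J) = Add(J, Mul(5, c)) (Function('E')(c, J) = Add(J, Mul(c, 5)) = Add(J, Mul(5, c)))
G = -54026
Function('L')(M) = -147 (Function('L')(M) = Mul(7, Add(Add(2, Mul(5, -5)), 2)) = Mul(7, Add(Add(2, -25), 2)) = Mul(7, Add(-23, 2)) = Mul(7, -21) = -147)
Mul(Function('L')(Function('p')(-3)), Pow(G, -1)) = Mul(-147, Pow(-54026, -1)) = Mul(-147, Rational(-1, 54026)) = Rational(21, 7718)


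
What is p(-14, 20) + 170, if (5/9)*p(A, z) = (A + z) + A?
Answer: 778/5 ≈ 155.60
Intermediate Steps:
p(A, z) = 9*z/5 + 18*A/5 (p(A, z) = 9*((A + z) + A)/5 = 9*(z + 2*A)/5 = 9*z/5 + 18*A/5)
p(-14, 20) + 170 = ((9/5)*20 + (18/5)*(-14)) + 170 = (36 - 252/5) + 170 = -72/5 + 170 = 778/5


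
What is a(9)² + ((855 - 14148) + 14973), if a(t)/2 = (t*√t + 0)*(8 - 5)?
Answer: 27924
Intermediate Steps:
a(t) = 6*t^(3/2) (a(t) = 2*((t*√t + 0)*(8 - 5)) = 2*((t^(3/2) + 0)*3) = 2*(t^(3/2)*3) = 2*(3*t^(3/2)) = 6*t^(3/2))
a(9)² + ((855 - 14148) + 14973) = (6*9^(3/2))² + ((855 - 14148) + 14973) = (6*27)² + (-13293 + 14973) = 162² + 1680 = 26244 + 1680 = 27924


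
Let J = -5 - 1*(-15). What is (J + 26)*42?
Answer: 1512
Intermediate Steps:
J = 10 (J = -5 + 15 = 10)
(J + 26)*42 = (10 + 26)*42 = 36*42 = 1512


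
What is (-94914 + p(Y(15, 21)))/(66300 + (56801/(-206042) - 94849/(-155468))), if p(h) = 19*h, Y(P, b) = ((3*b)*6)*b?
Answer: 895448739235824/1061897239366295 ≈ 0.84325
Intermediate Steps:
Y(P, b) = 18*b² (Y(P, b) = (18*b)*b = 18*b²)
(-94914 + p(Y(15, 21)))/(66300 + (56801/(-206042) - 94849/(-155468))) = (-94914 + 19*(18*21²))/(66300 + (56801/(-206042) - 94849/(-155468))) = (-94914 + 19*(18*441))/(66300 + (56801*(-1/206042) - 94849*(-1/155468))) = (-94914 + 19*7938)/(66300 + (-56801/206042 + 94849/155468)) = (-94914 + 150822)/(66300 + 5356069895/16016468828) = 55908/(1061897239366295/16016468828) = 55908*(16016468828/1061897239366295) = 895448739235824/1061897239366295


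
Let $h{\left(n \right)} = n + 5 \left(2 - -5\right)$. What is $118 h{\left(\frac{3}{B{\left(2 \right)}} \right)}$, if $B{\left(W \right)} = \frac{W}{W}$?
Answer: $4484$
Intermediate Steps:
$B{\left(W \right)} = 1$
$h{\left(n \right)} = 35 + n$ ($h{\left(n \right)} = n + 5 \left(2 + 5\right) = n + 5 \cdot 7 = n + 35 = 35 + n$)
$118 h{\left(\frac{3}{B{\left(2 \right)}} \right)} = 118 \left(35 + \frac{3}{1}\right) = 118 \left(35 + 3 \cdot 1\right) = 118 \left(35 + 3\right) = 118 \cdot 38 = 4484$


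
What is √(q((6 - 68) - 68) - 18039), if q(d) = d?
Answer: I*√18169 ≈ 134.79*I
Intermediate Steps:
√(q((6 - 68) - 68) - 18039) = √(((6 - 68) - 68) - 18039) = √((-62 - 68) - 18039) = √(-130 - 18039) = √(-18169) = I*√18169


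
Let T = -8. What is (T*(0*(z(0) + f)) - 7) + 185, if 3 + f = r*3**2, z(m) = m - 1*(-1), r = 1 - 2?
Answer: 178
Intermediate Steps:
r = -1
z(m) = 1 + m (z(m) = m + 1 = 1 + m)
f = -12 (f = -3 - 1*3**2 = -3 - 1*9 = -3 - 9 = -12)
(T*(0*(z(0) + f)) - 7) + 185 = (-0*((1 + 0) - 12) - 7) + 185 = (-0*(1 - 12) - 7) + 185 = (-0*(-11) - 7) + 185 = (-8*0 - 7) + 185 = (0 - 7) + 185 = -7 + 185 = 178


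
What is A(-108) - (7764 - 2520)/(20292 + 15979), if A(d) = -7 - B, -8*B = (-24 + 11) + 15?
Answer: -2289/332 ≈ -6.8946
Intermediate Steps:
B = -¼ (B = -((-24 + 11) + 15)/8 = -(-13 + 15)/8 = -⅛*2 = -¼ ≈ -0.25000)
A(d) = -27/4 (A(d) = -7 - 1*(-¼) = -7 + ¼ = -27/4)
A(-108) - (7764 - 2520)/(20292 + 15979) = -27/4 - (7764 - 2520)/(20292 + 15979) = -27/4 - 5244/36271 = -27/4 - 1*12/83 = -27/4 - 12/83 = -2289/332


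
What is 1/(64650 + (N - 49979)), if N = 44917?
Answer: 1/59588 ≈ 1.6782e-5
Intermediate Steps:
1/(64650 + (N - 49979)) = 1/(64650 + (44917 - 49979)) = 1/(64650 - 5062) = 1/59588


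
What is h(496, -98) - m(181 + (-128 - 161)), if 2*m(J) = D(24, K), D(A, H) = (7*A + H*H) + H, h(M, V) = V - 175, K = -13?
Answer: -435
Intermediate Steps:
h(M, V) = -175 + V
D(A, H) = H + H**2 + 7*A (D(A, H) = (7*A + H**2) + H = (H**2 + 7*A) + H = H + H**2 + 7*A)
m(J) = 162 (m(J) = (-13 + (-13)**2 + 7*24)/2 = (-13 + 169 + 168)/2 = (1/2)*324 = 162)
h(496, -98) - m(181 + (-128 - 161)) = (-175 - 98) - 1*162 = -273 - 162 = -435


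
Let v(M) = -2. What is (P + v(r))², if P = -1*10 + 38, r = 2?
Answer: 676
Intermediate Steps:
P = 28 (P = -10 + 38 = 28)
(P + v(r))² = (28 - 2)² = 26² = 676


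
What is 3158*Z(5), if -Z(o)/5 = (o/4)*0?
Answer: 0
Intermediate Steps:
Z(o) = 0 (Z(o) = -5*o/4*0 = -5*0 = 0)
3158*Z(5) = 3158*0 = 0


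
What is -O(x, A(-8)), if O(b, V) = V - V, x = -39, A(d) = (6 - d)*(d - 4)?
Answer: 0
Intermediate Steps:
A(d) = (-4 + d)*(6 - d) (A(d) = (6 - d)*(-4 + d) = (-4 + d)*(6 - d))
O(b, V) = 0
-O(x, A(-8)) = -1*0 = 0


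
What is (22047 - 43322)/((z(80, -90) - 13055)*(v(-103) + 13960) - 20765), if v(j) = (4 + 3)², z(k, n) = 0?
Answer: 4255/36581652 ≈ 0.00011632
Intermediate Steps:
v(j) = 49 (v(j) = 7² = 49)
(22047 - 43322)/((z(80, -90) - 13055)*(v(-103) + 13960) - 20765) = (22047 - 43322)/((0 - 13055)*(49 + 13960) - 20765) = -21275/(-13055*14009 - 20765) = -21275/(-182887495 - 20765) = -21275/(-182908260) = -21275*(-1/182908260) = 4255/36581652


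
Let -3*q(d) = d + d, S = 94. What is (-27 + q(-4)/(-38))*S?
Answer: -145042/57 ≈ -2544.6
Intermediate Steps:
q(d) = -2*d/3 (q(d) = -(d + d)/3 = -2*d/3)
(-27 + q(-4)/(-38))*S = (-27 - ⅔*(-4)/(-38))*94 = (-27 + (8/3)*(-1/38))*94 = (-27 - 4/57)*94 = -1543/57*94 = -145042/57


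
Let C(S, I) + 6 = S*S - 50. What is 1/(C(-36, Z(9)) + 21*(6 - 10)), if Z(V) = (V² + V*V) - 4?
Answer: 1/1156 ≈ 0.00086505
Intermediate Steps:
Z(V) = -4 + 2*V² (Z(V) = (V² + V²) - 4 = 2*V² - 4 = -4 + 2*V²)
C(S, I) = -56 + S² (C(S, I) = -6 + (S*S - 50) = -6 + (S² - 50) = -6 + (-50 + S²) = -56 + S²)
1/(C(-36, Z(9)) + 21*(6 - 10)) = 1/((-56 + (-36)²) + 21*(6 - 10)) = 1/((-56 + 1296) + 21*(-4)) = 1/(1240 - 84) = 1/1156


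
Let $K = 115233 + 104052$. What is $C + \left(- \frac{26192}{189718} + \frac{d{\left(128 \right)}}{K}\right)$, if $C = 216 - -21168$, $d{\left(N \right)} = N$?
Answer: $\frac{444809056333552}{20801155815} \approx 21384.0$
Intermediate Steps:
$K = 219285$
$C = 21384$ ($C = 216 + 21168 = 21384$)
$C + \left(- \frac{26192}{189718} + \frac{d{\left(128 \right)}}{K}\right) = 21384 + \left(- \frac{26192}{189718} + \frac{128}{219285}\right) = 21384 + \left(\left(-26192\right) \frac{1}{189718} + 128 \cdot \frac{1}{219285}\right) = 21384 + \left(- \frac{13096}{94859} + \frac{128}{219285}\right) = 21384 - \frac{2859614408}{20801155815} = \frac{444809056333552}{20801155815}$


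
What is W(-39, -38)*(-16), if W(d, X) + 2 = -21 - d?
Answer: -256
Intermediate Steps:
W(d, X) = -23 - d (W(d, X) = -2 + (-21 - d) = -23 - d)
W(-39, -38)*(-16) = (-23 - 1*(-39))*(-16) = (-23 + 39)*(-16) = 16*(-16) = -256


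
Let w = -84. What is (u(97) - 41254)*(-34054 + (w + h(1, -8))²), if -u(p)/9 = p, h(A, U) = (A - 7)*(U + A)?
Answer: 1360280830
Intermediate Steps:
h(A, U) = (-7 + A)*(A + U)
u(p) = -9*p
(u(97) - 41254)*(-34054 + (w + h(1, -8))²) = (-9*97 - 41254)*(-34054 + (-84 + (1² - 7*1 - 7*(-8) + 1*(-8)))²) = (-873 - 41254)*(-34054 + (-84 + (1 - 7 + 56 - 8))²) = -42127*(-34054 + (-84 + 42)²) = -42127*(-34054 + (-42)²) = -42127*(-34054 + 1764) = -42127*(-32290) = 1360280830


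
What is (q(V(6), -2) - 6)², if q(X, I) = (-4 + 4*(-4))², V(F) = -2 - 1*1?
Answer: 155236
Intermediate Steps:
V(F) = -3 (V(F) = -2 - 1 = -3)
q(X, I) = 400 (q(X, I) = (-4 - 16)² = (-20)² = 400)
(q(V(6), -2) - 6)² = (400 - 6)² = 394² = 155236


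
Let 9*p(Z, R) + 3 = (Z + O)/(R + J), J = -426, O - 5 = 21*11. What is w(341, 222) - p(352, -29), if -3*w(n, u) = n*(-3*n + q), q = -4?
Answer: 22763548/195 ≈ 1.1674e+5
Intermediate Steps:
O = 236 (O = 5 + 21*11 = 5 + 231 = 236)
p(Z, R) = -⅓ + (236 + Z)/(9*(-426 + R)) (p(Z, R) = -⅓ + ((Z + 236)/(R - 426))/9 = -⅓ + ((236 + Z)/(-426 + R))/9 = -⅓ + (236 + Z)/(9*(-426 + R)))
w(n, u) = -n*(-4 - 3*n)/3 (w(n, u) = -n*(-3*n - 4)/3 = -n*(-4 - 3*n)/3)
w(341, 222) - p(352, -29) = (⅓)*341*(4 + 3*341) - (1514 + 352 - 3*(-29))/(9*(-426 - 29)) = (⅓)*341*(4 + 1023) - (1514 + 352 + 87)/(9*(-455)) = (⅓)*341*1027 - (-1)*1953/(9*455) = 350207/3 - 1*(-31/65) = 350207/3 + 31/65 = 22763548/195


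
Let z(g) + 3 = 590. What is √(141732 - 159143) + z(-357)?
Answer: 587 + I*√17411 ≈ 587.0 + 131.95*I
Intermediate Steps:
z(g) = 587 (z(g) = -3 + 590 = 587)
√(141732 - 159143) + z(-357) = √(141732 - 159143) + 587 = √(-17411) + 587 = I*√17411 + 587 = 587 + I*√17411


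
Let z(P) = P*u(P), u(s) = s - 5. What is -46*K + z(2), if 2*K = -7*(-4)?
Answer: -650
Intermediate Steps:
u(s) = -5 + s
K = 14 (K = (-7*(-4))/2 = (1/2)*28 = 14)
z(P) = P*(-5 + P)
-46*K + z(2) = -46*14 + 2*(-5 + 2) = -644 + 2*(-3) = -644 - 6 = -650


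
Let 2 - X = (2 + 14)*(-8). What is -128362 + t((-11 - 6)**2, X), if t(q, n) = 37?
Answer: -128325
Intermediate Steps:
X = 130 (X = 2 - (2 + 14)*(-8) = 2 - 16*(-8) = 2 - 1*(-128) = 2 + 128 = 130)
-128362 + t((-11 - 6)**2, X) = -128362 + 37 = -128325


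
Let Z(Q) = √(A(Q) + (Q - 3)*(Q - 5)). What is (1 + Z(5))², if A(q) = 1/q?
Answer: (5 + √5)²/25 ≈ 2.0944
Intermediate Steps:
Z(Q) = √(1/Q + (-5 + Q)*(-3 + Q)) (Z(Q) = √(1/Q + (Q - 3)*(Q - 5)) = √(1/Q + (-3 + Q)*(-5 + Q)) = √(1/Q + (-5 + Q)*(-3 + Q)))
(1 + Z(5))² = (1 + √(15 + 1/5 + 5² - 8*5))² = (1 + √(15 + ⅕ + 25 - 40))² = (1 + √(⅕))² = (1 + √5/5)²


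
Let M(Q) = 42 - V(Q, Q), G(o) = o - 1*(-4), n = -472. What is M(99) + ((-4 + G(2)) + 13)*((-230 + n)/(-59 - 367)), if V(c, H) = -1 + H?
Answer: -2221/71 ≈ -31.282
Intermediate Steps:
G(o) = 4 + o (G(o) = o + 4 = 4 + o)
M(Q) = 43 - Q (M(Q) = 42 - (-1 + Q) = 42 + (1 - Q) = 43 - Q)
M(99) + ((-4 + G(2)) + 13)*((-230 + n)/(-59 - 367)) = (43 - 1*99) + ((-4 + (4 + 2)) + 13)*((-230 - 472)/(-59 - 367)) = (43 - 99) + ((-4 + 6) + 13)*(-702/(-426)) = -56 + (2 + 13)*(-702*(-1/426)) = -56 + 15*(117/71) = -56 + 1755/71 = -2221/71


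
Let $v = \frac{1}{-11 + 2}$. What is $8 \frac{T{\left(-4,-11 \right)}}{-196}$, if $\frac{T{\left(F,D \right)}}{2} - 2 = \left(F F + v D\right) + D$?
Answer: $- \frac{296}{441} \approx -0.6712$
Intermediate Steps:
$v = - \frac{1}{9}$ ($v = \frac{1}{-9} = - \frac{1}{9} \approx -0.11111$)
$T{\left(F,D \right)} = 4 + 2 F^{2} + \frac{16 D}{9}$ ($T{\left(F,D \right)} = 4 + 2 \left(\left(F F - \frac{D}{9}\right) + D\right) = 4 + 2 \left(\left(F^{2} - \frac{D}{9}\right) + D\right) = 4 + 2 \left(F^{2} + \frac{8 D}{9}\right) = 4 + \left(2 F^{2} + \frac{16 D}{9}\right) = 4 + 2 F^{2} + \frac{16 D}{9}$)
$8 \frac{T{\left(-4,-11 \right)}}{-196} = 8 \frac{4 + 2 \left(-4\right)^{2} + \frac{16}{9} \left(-11\right)}{-196} = 8 \left(4 + 2 \cdot 16 - \frac{176}{9}\right) \left(- \frac{1}{196}\right) = 8 \left(4 + 32 - \frac{176}{9}\right) \left(- \frac{1}{196}\right) = 8 \cdot \frac{148}{9} \left(- \frac{1}{196}\right) = 8 \left(- \frac{37}{441}\right) = - \frac{296}{441}$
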